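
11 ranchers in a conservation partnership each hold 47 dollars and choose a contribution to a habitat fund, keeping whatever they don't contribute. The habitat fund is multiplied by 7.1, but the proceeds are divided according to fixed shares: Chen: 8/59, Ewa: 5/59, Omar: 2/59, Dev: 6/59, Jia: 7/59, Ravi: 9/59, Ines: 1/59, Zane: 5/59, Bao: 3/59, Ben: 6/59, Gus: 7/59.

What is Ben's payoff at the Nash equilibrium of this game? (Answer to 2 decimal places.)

80.94 dollars

Each unit j contributes comes back to j as 7.1 × (j's share), so j prefers to contribute only if that share exceeds 1/7.1 = 0.1408; otherwise keeping the unit dominates.
The only share above 0.1408 is Ravi's 9/59, contributing 47; the remaining 10 contribute 0. Total contributed: 47.
Ben keeps 47 and receives 7.1 × 47 × 6/59 = 33.94 from the habitat fund, for a payoff of 80.94.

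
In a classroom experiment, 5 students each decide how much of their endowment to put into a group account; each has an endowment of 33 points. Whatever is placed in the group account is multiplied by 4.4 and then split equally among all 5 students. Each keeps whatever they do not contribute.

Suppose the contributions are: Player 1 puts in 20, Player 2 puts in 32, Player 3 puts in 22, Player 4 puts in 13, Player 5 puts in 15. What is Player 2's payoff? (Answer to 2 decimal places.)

90.76 points

Total contributed: 20 + 32 + 22 + 13 + 15 = 102.
Each receives 4.4 × 102 / 5 = 89.76 from the group account.
Player 2 keeps 33 − 32 = 1, so Player 2's payoff is 1 + 89.76 = 90.76.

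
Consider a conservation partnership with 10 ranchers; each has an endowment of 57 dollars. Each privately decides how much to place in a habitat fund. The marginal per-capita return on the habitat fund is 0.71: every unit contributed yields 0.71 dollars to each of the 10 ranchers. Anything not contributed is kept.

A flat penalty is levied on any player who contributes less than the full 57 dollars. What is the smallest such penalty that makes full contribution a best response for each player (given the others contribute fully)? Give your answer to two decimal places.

Given the others contribute fully, the best deviation is to contribute 0 (any partial contribution still incurs the fine and gives up units whose private return 0.71 is below 1).
Deviating from 57 to 0 saves 57 dollars but forfeits the deviator's share of the drop in the habitat fund: 0.71 × 57 = 40.47.
So the deviation gain is 57 − 40.47 = 16.53, and the fine must be at least 16.53 dollars to wipe it out.

16.53 dollars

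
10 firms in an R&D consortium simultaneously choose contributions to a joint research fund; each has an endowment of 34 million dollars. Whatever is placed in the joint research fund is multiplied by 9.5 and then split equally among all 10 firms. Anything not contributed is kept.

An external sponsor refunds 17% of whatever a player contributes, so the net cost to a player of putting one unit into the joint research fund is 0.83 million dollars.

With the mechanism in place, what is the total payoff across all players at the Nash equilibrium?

The effective private return per unit is now (9.5/10) / 0.83 = 1.1446 > 1, so every player's dominant strategy flips to full contribution.
At the Nash equilibrium everyone contributes 34. Group total payoff = 10 × (34 × 0.17 + 9.5 × 34) = 3287.80.

3287.80 million dollars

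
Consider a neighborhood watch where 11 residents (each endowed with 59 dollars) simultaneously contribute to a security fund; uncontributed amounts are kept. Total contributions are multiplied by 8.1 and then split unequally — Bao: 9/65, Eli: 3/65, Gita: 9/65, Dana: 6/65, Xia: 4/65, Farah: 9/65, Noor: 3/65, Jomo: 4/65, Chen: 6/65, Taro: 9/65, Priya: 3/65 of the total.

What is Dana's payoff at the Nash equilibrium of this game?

235.46 dollars

For player j, contributing a unit is worthwhile iff 8.1 × (j's share) ≥ 1, i.e. iff j's share is at least 0.1235.
The shares above 0.1235 belong to Bao, Gita, Farah and Taro, contributing 59 each; the remaining 7 contribute 0. Total contributed: 236.
Dana keeps 59 and receives 8.1 × 236 × 6/65 = 176.46 from the security fund, for a payoff of 235.46.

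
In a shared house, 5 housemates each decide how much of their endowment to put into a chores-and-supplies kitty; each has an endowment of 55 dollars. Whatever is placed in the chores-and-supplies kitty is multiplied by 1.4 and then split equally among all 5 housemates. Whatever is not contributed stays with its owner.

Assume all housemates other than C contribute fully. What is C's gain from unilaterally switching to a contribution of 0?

39.60 dollars

Switching from a contribution of 55 to 0 lets C keep an extra 55 dollars, but lowers the chores-and-supplies kitty by 55, which costs C their own share of that drop: 1.4/5 × 55 = 15.40.
Net gain = 55 − 15.40 = 39.60. The private return per contributed unit (0.2800) is below 1, so free-riding is indeed the best response regardless of what the others do.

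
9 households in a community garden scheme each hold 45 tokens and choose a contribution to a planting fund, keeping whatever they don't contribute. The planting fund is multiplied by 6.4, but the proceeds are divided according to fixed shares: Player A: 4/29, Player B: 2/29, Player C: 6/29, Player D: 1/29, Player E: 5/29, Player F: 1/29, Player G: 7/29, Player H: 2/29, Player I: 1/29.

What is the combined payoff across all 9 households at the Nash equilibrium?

1134.00 tokens

Each unit j contributes comes back to j as 6.4 × (j's share), so j prefers to contribute only if that share exceeds 1/6.4 = 0.1563; otherwise keeping the unit dominates.
Player C, Player E and Player G clear that bar, contributing 45 each; the remaining 6 contribute 0. Total contributed: 135.
The planting fund pays out 6.4 × 135 = 864.00 in total (split across the unequal shares, but the aggregate is all that matters for the group sum).
The 6 free-riders keep 45 each, adding 270. Group total = 270 + 864.00 = 1134.00.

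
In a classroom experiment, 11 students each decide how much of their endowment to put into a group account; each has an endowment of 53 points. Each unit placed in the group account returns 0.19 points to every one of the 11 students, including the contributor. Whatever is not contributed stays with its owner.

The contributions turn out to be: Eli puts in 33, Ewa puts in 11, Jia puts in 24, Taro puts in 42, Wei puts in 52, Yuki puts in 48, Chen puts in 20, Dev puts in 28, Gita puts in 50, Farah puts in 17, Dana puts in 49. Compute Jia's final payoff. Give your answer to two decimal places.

100.06 points

Total contributed: 33 + 11 + 24 + 42 + 52 + 48 + 20 + 28 + 50 + 17 + 49 = 374.
Each receives 0.19 × 374 = 71.06 from the group account.
Jia keeps 53 − 24 = 29, so Jia's payoff is 29 + 71.06 = 100.06.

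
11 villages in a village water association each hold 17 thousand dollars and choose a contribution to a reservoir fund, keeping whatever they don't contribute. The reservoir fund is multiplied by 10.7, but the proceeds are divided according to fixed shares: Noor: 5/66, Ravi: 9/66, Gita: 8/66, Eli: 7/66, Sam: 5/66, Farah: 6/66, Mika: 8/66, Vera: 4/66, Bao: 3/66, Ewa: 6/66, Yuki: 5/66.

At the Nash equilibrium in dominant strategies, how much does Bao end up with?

50.07 thousand dollars

A player with share s gets back 10.7·s per unit contributed, so full contribution is dominant for anyone with s > 1/10.7 = 0.0935 and zero contribution is dominant for anyone below.
Ravi, Gita, Eli and Mika are above the threshold, contributing 17 each; the remaining 7 contribute 0. Total contributed: 68.
Bao keeps 17 and receives 10.7 × 68 × 3/66 = 33.07 from the reservoir fund, for a payoff of 50.07.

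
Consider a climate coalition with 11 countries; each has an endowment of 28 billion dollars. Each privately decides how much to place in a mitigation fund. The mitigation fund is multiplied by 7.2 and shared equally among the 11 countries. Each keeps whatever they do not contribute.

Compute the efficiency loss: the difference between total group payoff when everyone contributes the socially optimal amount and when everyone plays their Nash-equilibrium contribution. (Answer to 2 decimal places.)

1909.60 billion dollars

Each contributed unit returns 7.2/11 = 0.6545 to its contributor — below 1 — so contributing 0 is dominant for every player. At the Nash equilibrium everyone keeps their 28, and the group total is 11 × 28 = 308.
Each contributed unit returns 7.200 to the group as a whole (0.6545 to each of 11 players), which exceeds 1, so the social optimum is full contribution: group total = 7.200 × 308 = 2217.60.
Efficiency loss = 2217.60 − 308 = 1909.60.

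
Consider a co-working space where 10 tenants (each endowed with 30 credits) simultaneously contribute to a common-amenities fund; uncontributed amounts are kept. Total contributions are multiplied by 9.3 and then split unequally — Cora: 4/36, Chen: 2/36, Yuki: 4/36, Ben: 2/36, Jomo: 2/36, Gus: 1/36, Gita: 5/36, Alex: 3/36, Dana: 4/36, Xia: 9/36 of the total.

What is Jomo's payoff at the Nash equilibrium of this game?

107.50 credits

For player j, contributing a unit is worthwhile iff 9.3 × (j's share) ≥ 1, i.e. iff j's share is at least 0.1075.
Cora, Yuki, Gita, Dana and Xia clear that bar, contributing 30 each; the remaining 5 contribute 0. Total contributed: 150.
Jomo keeps 30 and receives 9.3 × 150 × 2/36 = 77.50 from the common-amenities fund, for a payoff of 107.50.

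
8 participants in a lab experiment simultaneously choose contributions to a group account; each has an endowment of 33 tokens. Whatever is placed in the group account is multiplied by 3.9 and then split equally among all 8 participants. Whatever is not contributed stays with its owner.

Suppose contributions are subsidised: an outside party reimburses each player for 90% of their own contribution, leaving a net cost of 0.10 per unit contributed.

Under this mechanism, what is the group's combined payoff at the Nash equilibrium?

1267.20 tokens

Under the mechanism each unit contributed yields (3.9/8) / 0.10 = 4.8750 back to its contributor per unit of net cost, which exceeds 1, making full contribution the dominant choice for everyone.
At the Nash equilibrium everyone contributes 33. Group total payoff = 8 × (33 × 0.90 + 3.9 × 33) = 1267.20.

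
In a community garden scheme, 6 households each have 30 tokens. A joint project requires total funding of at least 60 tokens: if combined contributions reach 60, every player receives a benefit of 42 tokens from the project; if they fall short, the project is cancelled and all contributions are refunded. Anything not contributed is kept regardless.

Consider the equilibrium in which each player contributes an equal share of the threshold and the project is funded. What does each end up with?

62 tokens

Equal share of the threshold: 60/6 = 10.
At this profile no one gains by cutting their contribution: any cut drops the total below 60, the project is cancelled, contributions are refunded, and the deviator ends with 30, which is less than 30 − 10 + 42 = 62. Contributing more than 10 just wastes the excess. So contributing exactly 10 is a best response.
Each player's payoff: 30 − 10 + 42 = 62.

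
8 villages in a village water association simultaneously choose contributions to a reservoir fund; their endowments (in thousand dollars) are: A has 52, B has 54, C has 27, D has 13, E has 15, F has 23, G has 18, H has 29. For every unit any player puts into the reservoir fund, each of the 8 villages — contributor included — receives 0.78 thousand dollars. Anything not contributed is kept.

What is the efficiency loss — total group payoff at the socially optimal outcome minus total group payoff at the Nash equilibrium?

The private return per contributed unit is 0.78 < 1 for everyone, so the Nash equilibrium is zero contribution and the group total is Σ E_j = 52 + 54 + 27 + 13 + 15 + 23 + 18 + 29 = 231.
Each contributed unit returns 6.240 to the group, so the social optimum is full contribution by everyone: group total = 6.240 × 231 = 1441.44.
Efficiency loss = (6.240 − 1) × 231 = 1210.44.

1210.44 thousand dollars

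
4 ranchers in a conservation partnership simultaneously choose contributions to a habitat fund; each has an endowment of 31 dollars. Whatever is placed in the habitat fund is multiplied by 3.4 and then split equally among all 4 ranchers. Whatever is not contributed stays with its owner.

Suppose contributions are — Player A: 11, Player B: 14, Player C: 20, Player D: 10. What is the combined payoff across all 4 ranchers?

256.00 dollars

Total contributed: 11 + 14 + 20 + 10 = 55; total kept: 4 × 31 − 55 = 69.
The habitat fund pays out 3.4 × 55 = 187.00 in aggregate.
Group total = 69 + 187.00 = 256.00.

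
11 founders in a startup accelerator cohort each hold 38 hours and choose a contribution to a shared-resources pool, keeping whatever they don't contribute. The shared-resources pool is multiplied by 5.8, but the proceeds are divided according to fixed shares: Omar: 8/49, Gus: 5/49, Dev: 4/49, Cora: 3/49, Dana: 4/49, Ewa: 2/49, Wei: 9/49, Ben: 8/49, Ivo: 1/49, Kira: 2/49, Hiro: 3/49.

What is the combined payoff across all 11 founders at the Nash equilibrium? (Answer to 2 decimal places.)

Player j's private return per contributed unit is 5.8 × (j's share). Contributing is weakly dominant for j when that share is at least 1/5.8 = 0.1724, and contributing 0 is dominant otherwise.
The only share above 0.1724 is Wei's 9/49, contributing 38; the remaining 10 contribute 0. Total contributed: 38.
The shared-resources pool pays out 5.8 × 38 = 220.40 in total (split across the unequal shares, but the aggregate is all that matters for the group sum).
The 10 free-riders keep 38 each, adding 380. Group total = 380 + 220.40 = 600.40.

600.40 hours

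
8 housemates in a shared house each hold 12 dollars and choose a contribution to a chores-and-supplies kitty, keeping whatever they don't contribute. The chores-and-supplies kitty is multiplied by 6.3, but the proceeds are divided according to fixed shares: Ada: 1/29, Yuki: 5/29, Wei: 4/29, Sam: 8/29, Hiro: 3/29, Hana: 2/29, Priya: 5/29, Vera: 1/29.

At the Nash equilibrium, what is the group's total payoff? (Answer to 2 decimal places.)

For player j, contributing a unit is worthwhile iff 6.3 × (j's share) ≥ 1, i.e. iff j's share is at least 0.1587.
Yuki, Sam and Priya are above the threshold, contributing 12 each; the remaining 5 contribute 0. Total contributed: 36.
The chores-and-supplies kitty pays out 6.3 × 36 = 226.80 in total (split across the unequal shares, but the aggregate is all that matters for the group sum).
The 5 free-riders keep 12 each, adding 60. Group total = 60 + 226.80 = 286.80.

286.80 dollars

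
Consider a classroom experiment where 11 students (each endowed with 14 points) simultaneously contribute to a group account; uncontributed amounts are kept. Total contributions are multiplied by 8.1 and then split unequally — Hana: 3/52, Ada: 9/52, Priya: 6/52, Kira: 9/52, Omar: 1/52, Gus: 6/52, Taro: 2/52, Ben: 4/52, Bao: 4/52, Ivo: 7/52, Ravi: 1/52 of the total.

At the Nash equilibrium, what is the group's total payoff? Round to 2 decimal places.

Player j's private return per contributed unit is 8.1 × (j's share). Contributing is weakly dominant for j when that share is at least 1/8.1 = 0.1235, and contributing 0 is dominant otherwise.
Ada, Kira and Ivo are above the threshold, contributing 14 each; the remaining 8 contribute 0. Total contributed: 42.
The group account pays out 8.1 × 42 = 340.20 in total (split across the unequal shares, but the aggregate is all that matters for the group sum).
The 8 free-riders keep 14 each, adding 112. Group total = 112 + 340.20 = 452.20.

452.20 points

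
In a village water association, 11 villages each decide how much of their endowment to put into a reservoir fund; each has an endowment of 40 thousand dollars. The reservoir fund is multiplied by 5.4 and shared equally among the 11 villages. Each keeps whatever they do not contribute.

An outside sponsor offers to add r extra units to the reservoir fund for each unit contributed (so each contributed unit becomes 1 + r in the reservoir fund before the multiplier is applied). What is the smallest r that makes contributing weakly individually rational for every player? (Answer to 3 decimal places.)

With matching at rate r, one contributed unit becomes (1 + r) in the reservoir fund and returns 5.4 × (1 + r) / 11 to the contributor.
Setting this equal to 1: 1 + r = 11/5.4 = 2.0370.
So the minimum matching rate is r = 2.0370 − 1 = 1.037.

1.037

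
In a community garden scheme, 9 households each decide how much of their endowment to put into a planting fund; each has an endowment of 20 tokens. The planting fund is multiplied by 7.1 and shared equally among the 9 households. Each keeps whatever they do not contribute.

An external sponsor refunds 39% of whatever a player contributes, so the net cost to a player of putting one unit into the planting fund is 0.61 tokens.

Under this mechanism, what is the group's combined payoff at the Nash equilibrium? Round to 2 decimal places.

1348.20 tokens

Under the mechanism each unit contributed yields (7.1/9) / 0.61 = 1.2933 back to its contributor per unit of net cost, which exceeds 1, making full contribution the dominant choice for everyone.
So the Nash equilibrium is full contribution by all 9; the group earns 9 × (20 × 0.39 + 7.1 × 20) = 1348.20.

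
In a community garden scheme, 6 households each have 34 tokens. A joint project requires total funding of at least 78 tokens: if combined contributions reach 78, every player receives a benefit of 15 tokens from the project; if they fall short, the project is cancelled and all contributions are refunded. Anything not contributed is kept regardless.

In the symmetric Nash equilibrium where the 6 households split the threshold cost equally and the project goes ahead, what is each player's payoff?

Equal share of the threshold: 78/6 = 13.
At this profile no one gains by cutting their contribution: any cut drops the total below 78, the project is cancelled, contributions are refunded, and the deviator ends with 34, which is less than 34 − 13 + 15 = 36. Contributing more than 13 just wastes the excess. So contributing exactly 13 is a best response.
Each player's payoff: 34 − 13 + 15 = 36.

36 tokens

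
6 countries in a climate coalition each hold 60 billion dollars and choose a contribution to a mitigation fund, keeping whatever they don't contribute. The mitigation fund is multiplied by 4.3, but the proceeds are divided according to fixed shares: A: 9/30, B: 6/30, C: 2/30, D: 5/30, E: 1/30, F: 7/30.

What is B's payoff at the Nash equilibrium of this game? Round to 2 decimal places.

Each unit j contributes comes back to j as 4.3 × (j's share), so j prefers to contribute only if that share exceeds 1/4.3 = 0.2326; otherwise keeping the unit dominates.
A and F clear that bar, contributing 60 each; the remaining 4 contribute 0. Total contributed: 120.
B keeps 60 and receives 4.3 × 120 × 6/30 = 103.20 from the mitigation fund, for a payoff of 163.20.

163.20 billion dollars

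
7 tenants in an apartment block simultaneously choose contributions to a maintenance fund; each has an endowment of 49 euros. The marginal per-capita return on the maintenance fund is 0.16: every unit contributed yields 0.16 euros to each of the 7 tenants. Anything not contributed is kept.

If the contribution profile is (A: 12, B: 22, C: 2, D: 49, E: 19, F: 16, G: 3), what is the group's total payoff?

Total contributed: 12 + 22 + 2 + 49 + 19 + 16 + 3 = 123; total kept: 7 × 49 − 123 = 220.
The maintenance fund pays out 0.16 × 7 × 123 = 137.76 in aggregate.
Group total = 220 + 137.76 = 357.76.

357.76 euros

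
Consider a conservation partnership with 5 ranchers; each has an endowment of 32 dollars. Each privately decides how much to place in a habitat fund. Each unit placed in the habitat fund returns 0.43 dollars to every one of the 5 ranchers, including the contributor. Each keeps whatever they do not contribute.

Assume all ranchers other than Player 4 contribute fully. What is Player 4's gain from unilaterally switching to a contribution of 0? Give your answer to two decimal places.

Switching from a contribution of 32 to 0 lets Player 4 keep an extra 32 dollars, but lowers the habitat fund by 32, which costs Player 4 their own share of that drop: 0.43 × 32 = 13.76.
Net gain = 32 − 13.76 = 18.24. The private return per contributed unit (0.43) is below 1, so free-riding is indeed the best response regardless of what the others do.

18.24 dollars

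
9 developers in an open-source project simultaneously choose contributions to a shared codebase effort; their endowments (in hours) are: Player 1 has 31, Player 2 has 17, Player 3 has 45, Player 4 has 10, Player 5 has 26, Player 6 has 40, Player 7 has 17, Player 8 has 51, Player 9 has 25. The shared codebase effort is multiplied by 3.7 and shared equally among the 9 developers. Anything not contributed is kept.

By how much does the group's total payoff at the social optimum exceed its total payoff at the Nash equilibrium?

707.40 hours

The private return per contributed unit is 3.7/9 = 0.4111 < 1 for every player regardless of endowment, so the Nash equilibrium is zero contribution and the group total is Σ E_j = 31 + 17 + 45 + 10 + 26 + 40 + 17 + 51 + 25 = 262.
Each contributed unit returns 3.700 to the group, so the social optimum is full contribution by everyone: group total = 3.700 × 262 = 969.40.
Efficiency loss = (3.700 − 1) × 262 = 707.40.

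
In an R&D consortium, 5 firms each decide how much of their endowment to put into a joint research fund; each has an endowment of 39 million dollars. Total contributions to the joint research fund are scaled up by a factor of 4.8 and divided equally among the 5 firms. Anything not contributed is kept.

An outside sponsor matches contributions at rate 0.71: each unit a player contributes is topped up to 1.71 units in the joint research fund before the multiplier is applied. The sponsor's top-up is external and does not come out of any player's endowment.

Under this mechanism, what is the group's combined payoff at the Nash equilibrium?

1600.56 million dollars

Under the mechanism each unit contributed yields 4.8 × 1.71 / 5 = 1.6416 back to its contributor per unit of net cost, which exceeds 1, making full contribution the dominant choice for everyone.
At the Nash equilibrium everyone contributes 39. Group total payoff = 4.8 × 1.71 × 195 = 1600.56.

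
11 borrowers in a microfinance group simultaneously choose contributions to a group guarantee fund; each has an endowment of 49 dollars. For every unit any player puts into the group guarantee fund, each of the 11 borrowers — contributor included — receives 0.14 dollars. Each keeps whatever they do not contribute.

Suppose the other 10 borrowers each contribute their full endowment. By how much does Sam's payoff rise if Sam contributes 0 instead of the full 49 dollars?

42.14 dollars

Switching from a contribution of 49 to 0 lets Sam keep an extra 49 dollars, but lowers the group guarantee fund by 49, which costs Sam their own share of that drop: 0.14 × 49 = 6.86.
Net gain = 49 − 6.86 = 42.14. The private return per contributed unit (0.14) is below 1, so free-riding is indeed the best response regardless of what the others do.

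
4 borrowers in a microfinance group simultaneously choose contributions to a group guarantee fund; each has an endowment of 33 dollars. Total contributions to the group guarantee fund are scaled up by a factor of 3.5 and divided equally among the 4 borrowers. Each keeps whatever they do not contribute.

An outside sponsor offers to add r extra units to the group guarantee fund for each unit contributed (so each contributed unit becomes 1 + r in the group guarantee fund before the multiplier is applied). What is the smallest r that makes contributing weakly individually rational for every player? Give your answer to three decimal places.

0.143

With matching at rate r, one contributed unit becomes (1 + r) in the group guarantee fund and returns 3.5 × (1 + r) / 4 to the contributor.
Setting this equal to 1: 1 + r = 4/3.5 = 1.1429.
So the minimum matching rate is r = 1.1429 − 1 = 0.143.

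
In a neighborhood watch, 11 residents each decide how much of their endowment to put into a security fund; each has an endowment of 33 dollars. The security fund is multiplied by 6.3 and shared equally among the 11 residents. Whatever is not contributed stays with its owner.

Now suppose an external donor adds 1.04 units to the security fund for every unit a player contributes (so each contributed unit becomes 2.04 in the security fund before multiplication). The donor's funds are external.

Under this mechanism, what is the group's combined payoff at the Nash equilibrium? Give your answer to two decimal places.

With the mechanism, a contributed unit returns 6.3 × 2.04 / 11 = 1.1684 per unit of net cost to the contributor — now above 1 — so contributing fully is weakly dominant for every player.
At the Nash equilibrium everyone contributes 33. Group total payoff = 6.3 × 2.04 × 363 = 4665.28.

4665.28 dollars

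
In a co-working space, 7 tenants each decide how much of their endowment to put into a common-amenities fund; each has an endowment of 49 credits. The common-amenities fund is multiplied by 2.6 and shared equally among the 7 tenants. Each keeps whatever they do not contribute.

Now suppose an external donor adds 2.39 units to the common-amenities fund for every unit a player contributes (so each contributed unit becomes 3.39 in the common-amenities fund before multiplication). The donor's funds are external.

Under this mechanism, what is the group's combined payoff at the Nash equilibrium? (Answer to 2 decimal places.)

The effective private return per unit is now 2.6 × 3.39 / 7 = 1.2591 > 1, so every player's dominant strategy flips to full contribution.
At the Nash equilibrium everyone contributes 49. Group total payoff = 2.6 × 3.39 × 343 = 3023.20.

3023.20 credits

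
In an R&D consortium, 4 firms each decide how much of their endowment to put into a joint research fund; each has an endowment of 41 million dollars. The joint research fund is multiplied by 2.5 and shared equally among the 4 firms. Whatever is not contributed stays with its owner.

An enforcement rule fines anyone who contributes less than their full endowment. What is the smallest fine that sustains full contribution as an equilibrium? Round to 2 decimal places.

Given the others contribute fully, the best deviation is to contribute 0 (any partial contribution still incurs the fine and gives up units whose private return 0.6250 is below 1).
Deviating from 41 to 0 saves 41 million dollars but forfeits the deviator's share of the drop in the joint research fund: 2.5/4 × 41 = 25.62.
So the deviation gain is 41 − 25.62 = 15.38, and the fine must be at least 15.38 million dollars to wipe it out.

15.38 million dollars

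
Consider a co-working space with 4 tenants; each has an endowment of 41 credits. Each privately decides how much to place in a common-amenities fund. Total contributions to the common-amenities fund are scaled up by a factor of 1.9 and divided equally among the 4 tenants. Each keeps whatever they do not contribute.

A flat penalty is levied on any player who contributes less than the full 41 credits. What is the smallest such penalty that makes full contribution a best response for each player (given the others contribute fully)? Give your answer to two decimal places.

21.53 credits

Given the others contribute fully, the best deviation is to contribute 0 (any partial contribution still incurs the fine and gives up units whose private return 0.4750 is below 1).
Deviating from 41 to 0 saves 41 credits but forfeits the deviator's share of the drop in the common-amenities fund: 1.9/4 × 41 = 19.47.
So the deviation gain is 41 − 19.47 = 21.53, and the fine must be at least 21.53 credits to wipe it out.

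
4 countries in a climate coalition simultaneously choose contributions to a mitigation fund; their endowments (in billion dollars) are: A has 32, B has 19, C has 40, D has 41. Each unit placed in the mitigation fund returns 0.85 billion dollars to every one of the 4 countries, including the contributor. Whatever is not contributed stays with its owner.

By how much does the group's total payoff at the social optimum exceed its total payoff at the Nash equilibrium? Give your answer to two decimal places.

316.80 billion dollars

The private return per contributed unit is 0.85 < 1 for everyone, so the Nash equilibrium is zero contribution and the group total is Σ E_j = 32 + 19 + 40 + 41 = 132.
Each contributed unit returns 3.400 to the group, so the social optimum is full contribution by everyone: group total = 3.400 × 132 = 448.80.
Efficiency loss = (3.400 − 1) × 132 = 316.80.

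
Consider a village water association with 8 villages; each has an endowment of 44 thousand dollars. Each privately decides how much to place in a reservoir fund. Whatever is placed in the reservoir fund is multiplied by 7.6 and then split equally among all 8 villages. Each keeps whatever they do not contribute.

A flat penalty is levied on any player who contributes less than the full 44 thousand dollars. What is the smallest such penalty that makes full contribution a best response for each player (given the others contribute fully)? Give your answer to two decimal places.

Given the others contribute fully, the best deviation is to contribute 0 (any partial contribution still incurs the fine and gives up units whose private return 0.9500 is below 1).
Deviating from 44 to 0 saves 44 thousand dollars but forfeits the deviator's share of the drop in the reservoir fund: 7.6/8 × 44 = 41.80.
So the deviation gain is 44 − 41.80 = 2.20, and the fine must be at least 2.20 thousand dollars to wipe it out.

2.20 thousand dollars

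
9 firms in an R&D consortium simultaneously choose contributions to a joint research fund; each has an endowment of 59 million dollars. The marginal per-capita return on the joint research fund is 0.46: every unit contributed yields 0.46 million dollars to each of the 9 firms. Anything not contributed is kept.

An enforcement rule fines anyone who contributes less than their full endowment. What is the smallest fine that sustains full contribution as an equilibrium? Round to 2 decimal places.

Given the others contribute fully, the best deviation is to contribute 0 (any partial contribution still incurs the fine and gives up units whose private return 0.46 is below 1).
Deviating from 59 to 0 saves 59 million dollars but forfeits the deviator's share of the drop in the joint research fund: 0.46 × 59 = 27.14.
So the deviation gain is 59 − 27.14 = 31.86, and the fine must be at least 31.86 million dollars to wipe it out.

31.86 million dollars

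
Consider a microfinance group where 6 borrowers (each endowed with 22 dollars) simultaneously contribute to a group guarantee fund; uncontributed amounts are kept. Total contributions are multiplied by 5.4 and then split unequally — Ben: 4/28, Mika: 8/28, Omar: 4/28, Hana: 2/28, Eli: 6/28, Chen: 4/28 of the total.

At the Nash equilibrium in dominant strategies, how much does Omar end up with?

Each unit j contributes comes back to j as 5.4 × (j's share), so j prefers to contribute only if that share exceeds 1/5.4 = 0.1852; otherwise keeping the unit dominates.
Mika and Eli are above the threshold, contributing 22 each; the remaining 4 contribute 0. Total contributed: 44.
Omar keeps 22 and receives 5.4 × 44 × 4/28 = 33.94 from the group guarantee fund, for a payoff of 55.94.

55.94 dollars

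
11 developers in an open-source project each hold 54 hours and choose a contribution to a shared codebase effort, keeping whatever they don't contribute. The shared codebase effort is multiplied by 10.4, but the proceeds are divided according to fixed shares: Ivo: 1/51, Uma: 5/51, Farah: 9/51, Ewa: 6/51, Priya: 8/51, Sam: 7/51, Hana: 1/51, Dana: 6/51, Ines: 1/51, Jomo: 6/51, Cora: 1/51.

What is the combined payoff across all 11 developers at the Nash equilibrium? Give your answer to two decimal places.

4147.20 hours

For player j, contributing a unit is worthwhile iff 10.4 × (j's share) ≥ 1, i.e. iff j's share is at least 0.0962.
Uma, Farah, Ewa, Priya, Sam, Dana and Jomo are above the threshold, contributing 54 each; the remaining 4 contribute 0. Total contributed: 378.
The shared codebase effort pays out 10.4 × 378 = 3931.20 in total (split across the unequal shares, but the aggregate is all that matters for the group sum).
The 4 free-riders keep 54 each, adding 216. Group total = 216 + 3931.20 = 4147.20.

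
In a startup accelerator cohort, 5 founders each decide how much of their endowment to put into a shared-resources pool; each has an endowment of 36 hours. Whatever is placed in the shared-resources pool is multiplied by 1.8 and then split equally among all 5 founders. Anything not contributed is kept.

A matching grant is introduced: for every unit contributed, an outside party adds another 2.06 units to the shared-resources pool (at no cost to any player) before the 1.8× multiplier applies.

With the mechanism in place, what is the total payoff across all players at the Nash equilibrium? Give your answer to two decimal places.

The effective private return per unit is now 1.8 × 3.06 / 5 = 1.1016 > 1, so every player's dominant strategy flips to full contribution.
At the Nash equilibrium everyone contributes 36. Group total payoff = 1.8 × 3.06 × 180 = 991.44.

991.44 hours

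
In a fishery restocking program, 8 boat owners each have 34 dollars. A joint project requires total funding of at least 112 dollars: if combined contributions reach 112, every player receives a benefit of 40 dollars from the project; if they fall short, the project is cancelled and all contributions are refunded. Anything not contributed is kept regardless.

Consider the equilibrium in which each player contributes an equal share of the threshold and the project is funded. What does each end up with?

60 dollars

Equal share of the threshold: 112/8 = 14.
At this profile no one gains by cutting their contribution: any cut drops the total below 112, the project is cancelled, contributions are refunded, and the deviator ends with 34, which is less than 34 − 14 + 40 = 60. Contributing more than 14 just wastes the excess. So contributing exactly 14 is a best response.
Each player's payoff: 34 − 14 + 40 = 60.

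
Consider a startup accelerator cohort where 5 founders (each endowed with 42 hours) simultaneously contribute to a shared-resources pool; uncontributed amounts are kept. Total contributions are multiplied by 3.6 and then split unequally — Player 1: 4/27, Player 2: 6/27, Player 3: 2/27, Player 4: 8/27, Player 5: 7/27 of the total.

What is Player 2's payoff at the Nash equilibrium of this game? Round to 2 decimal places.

For player j, contributing a unit is worthwhile iff 3.6 × (j's share) ≥ 1, i.e. iff j's share is at least 0.2778.
Only Player 4 (8/27) clears that bar, contributing 42; the remaining 4 contribute 0. Total contributed: 42.
Player 2 keeps 42 and receives 3.6 × 42 × 6/27 = 33.60 from the shared-resources pool, for a payoff of 75.60.

75.60 hours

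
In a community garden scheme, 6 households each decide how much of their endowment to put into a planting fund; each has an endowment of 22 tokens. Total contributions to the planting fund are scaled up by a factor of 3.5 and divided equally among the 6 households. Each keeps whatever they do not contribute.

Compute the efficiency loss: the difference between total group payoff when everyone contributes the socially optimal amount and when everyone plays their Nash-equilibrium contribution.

Each contributed unit returns 3.5/6 = 0.5833 to its contributor — below 1 — so contributing 0 is dominant for every player. At the Nash equilibrium everyone keeps their 22, and the group total is 6 × 22 = 132.
Each contributed unit returns 3.500 to the group as a whole (0.5833 to each of 6 players), which exceeds 1, so the social optimum is full contribution: group total = 3.500 × 132 = 462.00.
Efficiency loss = 462.00 − 132 = 330.00.

330.00 tokens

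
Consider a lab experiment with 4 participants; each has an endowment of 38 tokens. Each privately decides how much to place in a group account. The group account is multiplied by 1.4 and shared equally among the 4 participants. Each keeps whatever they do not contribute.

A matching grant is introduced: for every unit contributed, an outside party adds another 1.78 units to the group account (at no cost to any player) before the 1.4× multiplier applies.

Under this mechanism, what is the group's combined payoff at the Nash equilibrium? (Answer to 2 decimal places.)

152.00 tokens

Even with the mechanism, each unit contributed returns only 1.4 × 2.78 / 4 = 0.9730 per unit of net cost, so contributing nothing is still dominant.
Everyone keeps their endowment and the group total is 4 × 38 = 152.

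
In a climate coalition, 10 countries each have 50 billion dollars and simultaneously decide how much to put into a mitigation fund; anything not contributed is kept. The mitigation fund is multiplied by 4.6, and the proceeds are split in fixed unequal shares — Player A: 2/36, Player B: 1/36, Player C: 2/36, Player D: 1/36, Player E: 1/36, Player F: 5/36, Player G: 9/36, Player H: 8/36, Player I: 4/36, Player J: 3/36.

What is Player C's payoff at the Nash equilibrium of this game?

Player j's private return per contributed unit is 4.6 × (j's share). Contributing is weakly dominant for j when that share is at least 1/4.6 = 0.2174, and contributing 0 is dominant otherwise.
The shares above 0.2174 belong to Player G and Player H, contributing 50 each; the remaining 8 contribute 0. Total contributed: 100.
Player C keeps 50 and receives 4.6 × 100 × 2/36 = 25.56 from the mitigation fund, for a payoff of 75.56.

75.56 billion dollars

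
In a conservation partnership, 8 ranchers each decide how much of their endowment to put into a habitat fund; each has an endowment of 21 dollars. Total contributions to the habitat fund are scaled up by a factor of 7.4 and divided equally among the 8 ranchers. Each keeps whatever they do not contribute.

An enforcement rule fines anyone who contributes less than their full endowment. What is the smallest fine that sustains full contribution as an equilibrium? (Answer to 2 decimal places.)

Given the others contribute fully, the best deviation is to contribute 0 (any partial contribution still incurs the fine and gives up units whose private return 0.9250 is below 1).
Deviating from 21 to 0 saves 21 dollars but forfeits the deviator's share of the drop in the habitat fund: 7.4/8 × 21 = 19.42.
So the deviation gain is 21 − 19.42 = 1.58, and the fine must be at least 1.58 dollars to wipe it out.

1.58 dollars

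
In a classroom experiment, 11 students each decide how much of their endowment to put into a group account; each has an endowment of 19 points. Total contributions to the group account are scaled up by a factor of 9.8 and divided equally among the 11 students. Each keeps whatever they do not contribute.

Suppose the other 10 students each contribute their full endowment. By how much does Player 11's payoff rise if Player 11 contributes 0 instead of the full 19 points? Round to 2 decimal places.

Switching from a contribution of 19 to 0 lets Player 11 keep an extra 19 points, but lowers the group account by 19, which costs Player 11 their own share of that drop: 9.8/11 × 19 = 16.93.
Net gain = 19 − 16.93 = 2.07. The private return per contributed unit (0.8909) is below 1, so free-riding is indeed the best response regardless of what the others do.

2.07 points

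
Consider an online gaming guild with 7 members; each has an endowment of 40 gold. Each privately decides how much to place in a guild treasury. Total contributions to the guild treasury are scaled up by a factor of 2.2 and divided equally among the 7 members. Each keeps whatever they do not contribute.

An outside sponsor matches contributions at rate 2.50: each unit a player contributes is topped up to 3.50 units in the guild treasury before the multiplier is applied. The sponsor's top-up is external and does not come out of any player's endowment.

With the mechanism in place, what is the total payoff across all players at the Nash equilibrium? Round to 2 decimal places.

2156.00 gold

With the mechanism, a contributed unit returns 2.2 × 3.50 / 7 = 1.1000 per unit of net cost to the contributor — now above 1 — so contributing fully is weakly dominant for every player.
So the Nash equilibrium is full contribution by all 7; the group earns 2.2 × 3.50 × 280 = 2156.00.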